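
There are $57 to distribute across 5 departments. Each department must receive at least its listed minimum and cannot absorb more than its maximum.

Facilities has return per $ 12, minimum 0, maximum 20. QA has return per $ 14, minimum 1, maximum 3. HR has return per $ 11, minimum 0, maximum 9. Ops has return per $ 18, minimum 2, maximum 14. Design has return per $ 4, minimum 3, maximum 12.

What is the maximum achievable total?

677

Meeting every minimum uses 0+1+0+2+3 = 6 $, leaving 51.
Highest return per $ first: Ops 18 > QA 14 > Facilities 12 > HR 11 > Design 4.
Ops takes 12 more to reach its cap of 14 → 39 left.
QA: +2 to 3 (cap) → 37 left.
Facilities takes 20 more to reach its cap of 20 → 17 left.
HR: +9 to 9 (cap) → 8 left.
Design has room for 9 more but only 8 remain, so it gets 11.
Total = 12×20 + 14×3 + 11×9 + 18×14 + 4×11 = 677.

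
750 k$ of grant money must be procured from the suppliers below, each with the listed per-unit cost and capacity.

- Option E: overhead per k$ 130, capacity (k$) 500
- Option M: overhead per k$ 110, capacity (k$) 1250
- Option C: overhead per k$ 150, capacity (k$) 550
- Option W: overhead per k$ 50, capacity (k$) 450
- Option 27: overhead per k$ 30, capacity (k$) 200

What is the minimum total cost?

Cheapest first:
Option 27 at 30: take all 200 k$ — 550 still needed.
Option W (50): use full 450 — 100 k$ to go.
Take 100 from Option M at 110 to finish.
Option E, Option C: unused.
Cost = 200×30 + 450×50 + 100×110 = 39500.

39500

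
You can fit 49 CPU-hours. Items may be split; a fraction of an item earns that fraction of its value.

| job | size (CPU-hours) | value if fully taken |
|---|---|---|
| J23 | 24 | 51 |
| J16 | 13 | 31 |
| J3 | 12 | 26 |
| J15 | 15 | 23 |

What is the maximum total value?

Sort by value density: J16 31/13≈2.38, J3 26/12≈2.17, J23 51/24≈2.12, J15 23/15≈1.53.
Take all of J16 (13 CPU-hours, value 31) ; 36 CPU-hours left.
Take all of J3 (12 CPU-hours, value 26) ; 24 CPU-hours left.
All 24 CPU-hours of J23 fit (value 51) ; 0 remain.
Total value = 108.

108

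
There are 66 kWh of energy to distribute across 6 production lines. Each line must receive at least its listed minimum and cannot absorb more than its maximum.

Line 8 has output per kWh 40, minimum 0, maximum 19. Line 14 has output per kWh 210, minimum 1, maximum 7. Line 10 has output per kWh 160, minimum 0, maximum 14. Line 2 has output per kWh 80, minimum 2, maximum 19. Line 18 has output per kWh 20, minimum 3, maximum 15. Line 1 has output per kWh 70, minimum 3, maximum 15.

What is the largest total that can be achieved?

Meeting every minimum uses 0+1+0+2+3+3 = 9 kWh, leaving 57.
Highest output per kWh first: Line 14 210 > Line 10 160 > Line 2 80 > Line 1 70 > Line 8 40 > Line 18 20.
Give Line 14 6 more to hit its cap of 7 ; 51 left.
Line 10 takes 14 more to reach its cap of 14 ; 37 left.
Give Line 2 17 more to hit its cap of 19 ; 20 left.
Line 1: +12 to 15 (cap) ; 8 left.
Line 8: +8 (room for 19) → 8. Pool exhausted.
Total = 40×8 + 210×7 + 160×14 + 80×19 + 20×3 + 70×15 = 6660.

6660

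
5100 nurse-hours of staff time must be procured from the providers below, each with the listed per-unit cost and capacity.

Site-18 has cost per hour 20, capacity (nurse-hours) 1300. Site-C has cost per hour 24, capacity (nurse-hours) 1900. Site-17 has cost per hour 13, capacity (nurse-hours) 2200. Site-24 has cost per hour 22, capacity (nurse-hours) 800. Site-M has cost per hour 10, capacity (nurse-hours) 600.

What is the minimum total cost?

Cheapest first:
Site-M at 10: take all 600 nurse-hours ; 4500 still needed.
Take 2200 from Site-17 at 13 ; need 2300 more.
Site-18 (20): use full 1300 ; 1000 nurse-hours to go.
Site-24 at 22: take all 800 nurse-hours ; 200 still needed.
Site-C (24): take the remaining 200 ; done.
Cost = 600×10 + 2200×13 + 1300×20 + 800×22 + 200×24 = 83000.

83000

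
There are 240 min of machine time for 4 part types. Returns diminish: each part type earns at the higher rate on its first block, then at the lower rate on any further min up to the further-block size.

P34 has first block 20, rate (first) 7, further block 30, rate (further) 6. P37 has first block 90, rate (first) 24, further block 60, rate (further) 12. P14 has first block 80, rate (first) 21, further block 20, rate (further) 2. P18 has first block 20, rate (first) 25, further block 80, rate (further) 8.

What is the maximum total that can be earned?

4940

Rank every tier by rate: P18/first 25 > P37/first 24 > P14/first 21 > P37/second 12 > P18/second 8 > P34/first 7 > P34/second 6 > P14/second 2.
P18/first (25): +20 — 220 left.
Fill P37 first block (90 at 24) — 130 left.
P14 first at 21: fill all 80 — 50 left.
P37/second: +50 of 60 at 12; pool empty.
Total = 25×20 + 24×90 + 21×80 + 12×50 = 4940.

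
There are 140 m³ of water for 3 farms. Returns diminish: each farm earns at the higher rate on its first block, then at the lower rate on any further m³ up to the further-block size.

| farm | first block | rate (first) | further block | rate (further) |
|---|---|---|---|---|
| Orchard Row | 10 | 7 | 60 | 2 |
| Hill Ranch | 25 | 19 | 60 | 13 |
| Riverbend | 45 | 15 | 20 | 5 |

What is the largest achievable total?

2000

Treat each block as its own option and order by rate: Hill Ranch/tier1 19 > Riverbend/tier1 15 > Hill Ranch/tier2 13 > Orchard Row/tier1 7 > Riverbend/tier2 5 > Orchard Row/tier2 2.
Hill Ranch tier1 at 19: fill all 25 — 115 left.
Riverbend tier1 at 15: fill all 45 — 70 left.
Hill Ranch tier2 at 13: fill all 60 — 10 left.
Orchard Row tier1 at 7: fill all 10 — 0 left.
Total = 19×25 + 15×45 + 13×60 + 7×10 = 2000.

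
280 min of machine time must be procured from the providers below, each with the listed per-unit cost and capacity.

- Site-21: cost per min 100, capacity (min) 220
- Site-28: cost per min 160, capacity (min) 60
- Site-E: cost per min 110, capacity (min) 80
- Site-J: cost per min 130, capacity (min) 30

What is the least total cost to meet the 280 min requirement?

28600

Cheapest first:
Take 220 from Site-21 at 100 → need 60 more.
Site-E at 110: take 60 of its 80 → requirement met.
Site-J, Site-28: unused.
Cost = 220×100 + 60×110 = 28600.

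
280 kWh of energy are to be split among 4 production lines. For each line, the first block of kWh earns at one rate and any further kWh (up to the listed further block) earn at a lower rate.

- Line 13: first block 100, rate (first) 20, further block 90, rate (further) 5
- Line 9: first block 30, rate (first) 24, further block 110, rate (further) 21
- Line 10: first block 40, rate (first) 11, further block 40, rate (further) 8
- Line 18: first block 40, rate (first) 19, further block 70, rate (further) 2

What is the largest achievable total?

5790

Rank every tier by rate: Line 9/tier1 24 > Line 9/tier2 21 > Line 13/tier1 20 > Line 18/tier1 19 > Line 10/tier1 11 > Line 10/tier2 8 > Line 13/tier2 5 > Line 18/tier2 2.
Fill Line 9 tier1 block (30 at 24) ; 250 left.
Line 9/tier2 (21): +110 ; 140 left.
Line 13 tier1 at 20: fill all 100 ; 40 left.
Fill Line 18 tier1 block (40 at 19) ; 0 left.
Total = 24×30 + 21×110 + 20×100 + 19×40 = 5790.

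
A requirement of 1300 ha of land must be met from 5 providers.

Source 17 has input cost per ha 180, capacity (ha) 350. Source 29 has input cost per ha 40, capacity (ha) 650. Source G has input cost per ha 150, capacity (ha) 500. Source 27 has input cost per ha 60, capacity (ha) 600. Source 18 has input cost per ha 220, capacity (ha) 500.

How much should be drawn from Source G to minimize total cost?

Use providers in increasing cost order.
Take 650 from Source 29 at 40 ; need 650 more.
Source 27 (60): use full 600 ; 50 ha to go.
Source G at 150: take 50 of its 500 ; requirement met.
Source 17, Source 18: unused.

50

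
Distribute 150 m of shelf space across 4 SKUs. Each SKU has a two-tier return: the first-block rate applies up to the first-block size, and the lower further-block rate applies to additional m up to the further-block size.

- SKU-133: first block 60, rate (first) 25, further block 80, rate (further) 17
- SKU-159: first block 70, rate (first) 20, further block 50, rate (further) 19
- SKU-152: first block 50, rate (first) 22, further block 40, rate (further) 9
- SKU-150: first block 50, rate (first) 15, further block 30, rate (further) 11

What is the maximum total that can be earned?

3400

Rank every tier by rate: SKU-133/first 25 > SKU-152/first 22 > SKU-159/first 20 > SKU-159/second 19 > SKU-133/second 17 > SKU-150/first 15 > SKU-150/second 11 > SKU-152/second 9.
SKU-133/first (25): +60 — 90 left.
Fill SKU-152 first block (50 at 22) — 40 left.
SKU-159 first at 20: only 40 left, fill 40.
Total = 25×60 + 22×50 + 20×40 = 3400.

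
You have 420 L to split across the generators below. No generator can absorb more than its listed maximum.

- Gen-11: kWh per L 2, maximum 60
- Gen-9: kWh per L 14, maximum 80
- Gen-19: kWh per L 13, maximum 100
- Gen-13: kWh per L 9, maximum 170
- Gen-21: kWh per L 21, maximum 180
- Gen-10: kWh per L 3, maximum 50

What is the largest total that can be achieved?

Rank by kWh per L: Gen-21 21 > Gen-9 14 > Gen-19 13 > Gen-13 9 > Gen-10 3 > Gen-11 2.
Give Gen-21 180 to hit its cap of 180 — 240 left.
Gen-9 takes 80 to reach its cap of 80 — 160 left.
Give Gen-19 100 to hit its cap of 100 — 60 left.
Only 60 left; Gen-13 takes them to reach 60.
Total = 14×80 + 13×100 + 9×60 + 21×180 = 6740.

6740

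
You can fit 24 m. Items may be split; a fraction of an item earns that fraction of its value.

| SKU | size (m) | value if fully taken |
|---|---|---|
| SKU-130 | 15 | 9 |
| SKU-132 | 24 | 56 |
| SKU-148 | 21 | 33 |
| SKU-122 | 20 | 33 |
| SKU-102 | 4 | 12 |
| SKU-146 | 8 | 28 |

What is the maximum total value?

68

Rank by value-to-size ratio: SKU-146 28/8≈3.5, SKU-102 12/4≈3, SKU-132 56/24≈2.33, SKU-122 33/20≈1.65, SKU-148 33/21≈1.57, SKU-130 9/15≈0.6.
SKU-146: take in full, 8 m for value 28 → 16 left.
SKU-102: take in full, 4 m for value 12 → 12 left.
12 m left: a 12/24 share of SKU-132 gives 56×12/24 = 28.
Total value = 68.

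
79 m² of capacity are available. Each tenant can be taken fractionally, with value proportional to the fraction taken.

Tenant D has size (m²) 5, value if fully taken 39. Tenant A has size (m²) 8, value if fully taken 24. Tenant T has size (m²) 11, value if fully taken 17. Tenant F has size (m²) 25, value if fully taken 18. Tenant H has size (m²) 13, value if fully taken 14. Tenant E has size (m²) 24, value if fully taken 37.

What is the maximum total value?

143.96

Sort by value density: Tenant D 39/5≈7.8, Tenant A 24/8≈3, Tenant T 17/11≈1.55, Tenant E 37/24≈1.54, Tenant H 14/13≈1.08, Tenant F 18/25≈0.72.
Tenant D: take in full, 5 m² for value 39 ; 74 left.
Take all of Tenant A (8 m², value 24) ; 66 m² left.
Tenant T: take in full, 11 m² for value 17 ; 55 left.
Tenant E: take in full, 24 m² for value 37 ; 31 left.
Take all of Tenant H (13 m², value 14) ; 18 m² left.
Only 18 m² remain; take 18/25 of Tenant F for value 18×18/25 = 12.96.
Total value = 143.96.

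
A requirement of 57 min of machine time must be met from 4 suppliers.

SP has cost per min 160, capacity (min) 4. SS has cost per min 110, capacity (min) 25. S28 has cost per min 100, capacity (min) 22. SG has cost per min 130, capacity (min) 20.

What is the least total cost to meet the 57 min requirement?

Cheapest first:
Take 22 from S28 at 100 ; need 35 more.
Take 25 from SS at 110 ; need 10 more.
SG at 130: take 10 of its 20 ; requirement met.
SP: unused.
Cost = 22×100 + 25×110 + 10×130 = 6250.

6250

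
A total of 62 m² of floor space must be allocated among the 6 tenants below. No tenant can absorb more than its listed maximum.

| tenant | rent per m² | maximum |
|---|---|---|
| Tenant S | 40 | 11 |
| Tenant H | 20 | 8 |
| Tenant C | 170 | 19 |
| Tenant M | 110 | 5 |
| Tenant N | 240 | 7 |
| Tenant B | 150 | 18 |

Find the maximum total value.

8640

Rank by rent per m²: Tenant N 240 > Tenant C 170 > Tenant B 150 > Tenant M 110 > Tenant S 40 > Tenant H 20.
Tenant N takes 7 to reach its cap of 7 → 55 left.
Tenant C: +19 to 19 (cap) → 36 left.
Tenant B: +18 to 18 (cap) → 18 left.
Tenant M takes 5 to reach its cap of 5 → 13 left.
Tenant S takes 11 to reach its cap of 11 → 2 left.
Only 2 left; Tenant H takes them to reach 2.
Total = 40×11 + 20×2 + 170×19 + 110×5 + 240×7 + 150×18 = 8640.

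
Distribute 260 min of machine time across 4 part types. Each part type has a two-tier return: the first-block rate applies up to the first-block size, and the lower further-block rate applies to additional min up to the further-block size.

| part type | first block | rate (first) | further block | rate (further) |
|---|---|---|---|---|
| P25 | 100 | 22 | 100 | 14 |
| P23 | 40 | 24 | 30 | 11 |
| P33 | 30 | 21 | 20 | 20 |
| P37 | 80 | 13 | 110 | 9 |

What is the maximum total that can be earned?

5170

Treat each block as its own option and order by rate: P23/first 24 > P25/first 22 > P33/first 21 > P33/second 20 > P25/second 14 > P37/first 13 > P23/second 11 > P37/second 9.
P23 first at 24: fill all 40 → 220 left.
Fill P25 first block (100 at 22) → 120 left.
P33 first at 21: fill all 30 → 90 left.
Fill P33 second block (20 at 20) → 70 left.
P25 second at 14: only 70 left, fill 70.
Total = 24×40 + 22×100 + 21×30 + 20×20 + 14×70 = 5170.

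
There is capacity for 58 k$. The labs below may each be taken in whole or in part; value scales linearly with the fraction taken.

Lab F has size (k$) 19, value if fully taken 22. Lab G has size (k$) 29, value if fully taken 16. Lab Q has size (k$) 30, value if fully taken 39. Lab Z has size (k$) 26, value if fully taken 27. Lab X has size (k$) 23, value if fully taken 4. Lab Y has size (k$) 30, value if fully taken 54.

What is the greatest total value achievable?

90.4

Best value per unit of size first: Lab Y 54/30≈1.8, Lab Q 39/30≈1.3, Lab F 22/19≈1.16, Lab Z 27/26≈1.04, Lab G 16/29≈0.552, Lab X 4/23≈0.174.
Take all of Lab Y (30 k$, value 54) ; 28 k$ left.
Only 28 k$ remain; take 28/30 of Lab Q for value 39×28/30 = 36.4.
Total value = 90.4.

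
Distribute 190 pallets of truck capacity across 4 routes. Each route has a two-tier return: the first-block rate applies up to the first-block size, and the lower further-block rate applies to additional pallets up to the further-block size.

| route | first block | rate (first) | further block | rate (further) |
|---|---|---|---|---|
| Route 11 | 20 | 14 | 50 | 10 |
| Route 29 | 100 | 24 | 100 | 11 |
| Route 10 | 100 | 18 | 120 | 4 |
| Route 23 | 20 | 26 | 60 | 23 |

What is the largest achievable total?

4480

Order all 8 blocks by rate: Route 23/first 26 > Route 29/first 24 > Route 23/second 23 > Route 10/first 18 > Route 11/first 14 > Route 29/second 11 > Route 11/second 10 > Route 10/second 4.
Route 23/first (26): +20 ; 170 left.
Fill Route 29 first block (100 at 24) ; 70 left.
Route 23 second at 23: fill all 60 ; 10 left.
10 remain; put them into Route 10 first at 18.
Total = 26×20 + 24×100 + 23×60 + 18×10 = 4480.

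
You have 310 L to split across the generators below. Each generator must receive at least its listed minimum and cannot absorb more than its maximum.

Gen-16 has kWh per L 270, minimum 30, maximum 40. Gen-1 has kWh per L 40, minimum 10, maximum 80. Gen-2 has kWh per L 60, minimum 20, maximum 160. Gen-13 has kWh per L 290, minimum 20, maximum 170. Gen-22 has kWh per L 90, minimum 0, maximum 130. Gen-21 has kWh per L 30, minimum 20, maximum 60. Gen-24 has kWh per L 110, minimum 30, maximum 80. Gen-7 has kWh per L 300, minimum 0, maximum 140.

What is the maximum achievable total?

Meeting every minimum uses 30+10+20+20+0+20+30+0 = 130 L, leaving 180.
Order the generators by kWh per L: Gen-7 300 > Gen-13 290 > Gen-16 270 > Gen-24 110 > Gen-22 90 > Gen-2 60 > Gen-1 40 > Gen-21 30.
Give Gen-7 140 more to hit its cap of 140 — 40 left.
Only 40 left; Gen-13 takes them to reach 60.
Total = 270×30 + 40×10 + 60×20 + 290×60 + 30×20 + 110×30 + 300×140 = 73000.

73000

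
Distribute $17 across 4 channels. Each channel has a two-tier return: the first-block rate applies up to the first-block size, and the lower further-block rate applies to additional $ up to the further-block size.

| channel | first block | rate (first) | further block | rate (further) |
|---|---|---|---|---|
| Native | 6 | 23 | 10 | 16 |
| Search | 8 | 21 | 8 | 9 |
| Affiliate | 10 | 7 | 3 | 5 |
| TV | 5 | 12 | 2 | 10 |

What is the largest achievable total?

Treat each block as its own option and order by rate: Native/tier1 23 > Search/tier1 21 > Native/tier2 16 > TV/tier1 12 > TV/tier2 10 > Search/tier2 9 > Affiliate/tier1 7 > Affiliate/tier2 5.
Native tier1 at 23: fill all 6 — 11 left.
Fill Search tier1 block (8 at 21) — 3 left.
Native tier2 at 16: only 3 left, fill 3.
Total = 23×6 + 21×8 + 16×3 = 354.

354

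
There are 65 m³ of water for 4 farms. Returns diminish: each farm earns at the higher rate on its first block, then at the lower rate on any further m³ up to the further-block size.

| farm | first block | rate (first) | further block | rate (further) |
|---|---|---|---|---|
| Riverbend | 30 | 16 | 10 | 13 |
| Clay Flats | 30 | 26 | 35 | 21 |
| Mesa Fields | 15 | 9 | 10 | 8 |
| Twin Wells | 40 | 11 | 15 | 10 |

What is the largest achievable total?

1515

Rank every tier by rate: Clay Flats/tier1 26 > Clay Flats/tier2 21 > Riverbend/tier1 16 > Riverbend/tier2 13 > Twin Wells/tier1 11 > Twin Wells/tier2 10 > Mesa Fields/tier1 9 > Mesa Fields/tier2 8.
Clay Flats tier1 at 26: fill all 30 — 35 left.
Fill Clay Flats tier2 block (35 at 21) — 0 left.
Total = 26×30 + 21×35 = 1515.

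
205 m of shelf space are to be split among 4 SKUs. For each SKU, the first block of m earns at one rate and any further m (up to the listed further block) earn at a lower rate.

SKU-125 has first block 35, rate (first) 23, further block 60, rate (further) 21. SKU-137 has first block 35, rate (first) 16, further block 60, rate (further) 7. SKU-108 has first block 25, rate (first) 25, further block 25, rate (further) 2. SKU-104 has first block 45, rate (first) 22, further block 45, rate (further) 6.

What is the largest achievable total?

Order all 8 blocks by rate: SKU-108/first 25 > SKU-125/first 23 > SKU-104/first 22 > SKU-125/second 21 > SKU-137/first 16 > SKU-137/second 7 > SKU-104/second 6 > SKU-108/second 2.
SKU-108/first (25): +25 — 180 left.
Fill SKU-125 first block (35 at 23) — 145 left.
SKU-104/first (22): +45 — 100 left.
Fill SKU-125 second block (60 at 21) — 40 left.
Fill SKU-137 first block (35 at 16) — 5 left.
SKU-137 second at 7: only 5 left, fill 5.
Total = 25×25 + 23×35 + 22×45 + 21×60 + 16×35 + 7×5 = 4275.

4275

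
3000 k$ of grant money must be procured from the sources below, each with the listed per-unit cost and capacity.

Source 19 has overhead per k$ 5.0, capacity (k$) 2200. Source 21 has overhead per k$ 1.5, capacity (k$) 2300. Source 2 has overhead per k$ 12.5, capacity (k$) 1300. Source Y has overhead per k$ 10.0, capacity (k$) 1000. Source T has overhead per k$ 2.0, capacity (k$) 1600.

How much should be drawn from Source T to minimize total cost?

Use sources in increasing cost order.
Source 21 at 1.5: take all 2300 k$ → 700 still needed.
Take 700 from Source T at 2.0 to finish.
Source 19, Source Y, Source 2: unused.

700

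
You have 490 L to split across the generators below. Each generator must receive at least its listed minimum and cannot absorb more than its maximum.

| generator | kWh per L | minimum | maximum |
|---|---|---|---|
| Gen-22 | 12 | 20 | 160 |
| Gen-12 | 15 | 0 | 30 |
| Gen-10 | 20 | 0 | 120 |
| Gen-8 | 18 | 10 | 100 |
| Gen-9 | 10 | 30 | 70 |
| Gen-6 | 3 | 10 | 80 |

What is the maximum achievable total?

Meeting every minimum uses 20+0+0+10+30+10 = 70 L, leaving 420.
Rank by kWh per L: Gen-10 20 > Gen-8 18 > Gen-12 15 > Gen-22 12 > Gen-9 10 > Gen-6 3.
Give Gen-10 120 more to hit its cap of 120 — 300 left.
Give Gen-8 90 more to hit its cap of 100 — 210 left.
Gen-12: +30 to 30 (cap) — 180 left.
Gen-22 takes 140 more to reach its cap of 160 — 40 left.
Gen-9 takes 40 more to reach its cap of 70 — 0 left.
Total = 12×160 + 15×30 + 20×120 + 18×100 + 10×70 + 3×10 = 7300.

7300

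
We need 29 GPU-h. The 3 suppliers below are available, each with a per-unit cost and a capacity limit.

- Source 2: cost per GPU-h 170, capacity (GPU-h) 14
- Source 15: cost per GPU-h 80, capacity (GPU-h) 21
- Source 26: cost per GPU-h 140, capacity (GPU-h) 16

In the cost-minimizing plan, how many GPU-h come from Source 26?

8

Cheapest first:
Source 15 (80): use full 21 → 8 GPU-h to go.
Take 8 from Source 26 at 140 to finish.
Source 2: unused.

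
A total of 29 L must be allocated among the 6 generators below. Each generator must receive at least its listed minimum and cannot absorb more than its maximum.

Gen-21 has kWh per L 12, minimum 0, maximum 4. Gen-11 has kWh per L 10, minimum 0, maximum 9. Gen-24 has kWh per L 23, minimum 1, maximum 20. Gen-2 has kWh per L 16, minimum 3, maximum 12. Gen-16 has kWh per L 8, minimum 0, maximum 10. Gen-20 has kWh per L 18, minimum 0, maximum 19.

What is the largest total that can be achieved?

616

Meeting every minimum uses 0+0+1+3+0+0 = 4 L, leaving 25.
Order the generators by kWh per L: Gen-24 23 > Gen-20 18 > Gen-2 16 > Gen-21 12 > Gen-11 10 > Gen-16 8.
Give Gen-24 19 more to hit its cap of 20 — 6 left.
Only 6 left; Gen-20 takes them to reach 6.
Total = 23×20 + 16×3 + 18×6 = 616.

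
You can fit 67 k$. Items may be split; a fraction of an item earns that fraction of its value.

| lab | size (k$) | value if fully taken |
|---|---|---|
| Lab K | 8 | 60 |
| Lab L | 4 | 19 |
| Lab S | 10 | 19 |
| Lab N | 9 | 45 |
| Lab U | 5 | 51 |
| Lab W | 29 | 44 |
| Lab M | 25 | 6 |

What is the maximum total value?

238.48

Rank by value-to-size ratio: Lab U 51/5≈10.2, Lab K 60/8≈7.5, Lab N 45/9≈5, Lab L 19/4≈4.75, Lab S 19/10≈1.9, Lab W 44/29≈1.52, Lab M 6/25≈0.24.
All 5 k$ of Lab U fit (value 51) → 62 remain.
Lab K: take in full, 8 k$ for value 60 → 54 left.
Lab N: take in full, 9 k$ for value 45 → 45 left.
Take all of Lab L (4 k$, value 19) → 41 k$ left.
Lab S: take in full, 10 k$ for value 19 → 31 left.
All 29 k$ of Lab W fit (value 44) → 2 remain.
Only 2 k$ remain; take 2/25 of Lab M for value 6×2/25 = 0.48.
Total value = 238.48.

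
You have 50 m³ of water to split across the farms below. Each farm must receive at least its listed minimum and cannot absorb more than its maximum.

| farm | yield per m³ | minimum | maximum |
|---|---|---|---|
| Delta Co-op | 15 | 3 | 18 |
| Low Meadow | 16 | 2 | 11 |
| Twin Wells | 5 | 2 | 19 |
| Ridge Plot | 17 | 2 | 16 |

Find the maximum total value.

Meeting every minimum uses 3+2+2+2 = 9 m³, leaving 41.
Highest yield per m³ first: Ridge Plot 17 > Low Meadow 16 > Delta Co-op 15 > Twin Wells 5.
Give Ridge Plot 14 more to hit its cap of 16 ; 27 left.
Low Meadow: +9 to 11 (cap) ; 18 left.
Give Delta Co-op 15 more to hit its cap of 18 ; 3 left.
Twin Wells: +3 (room for 17) → 5. Pool exhausted.
Total = 15×18 + 16×11 + 5×5 + 17×16 = 743.

743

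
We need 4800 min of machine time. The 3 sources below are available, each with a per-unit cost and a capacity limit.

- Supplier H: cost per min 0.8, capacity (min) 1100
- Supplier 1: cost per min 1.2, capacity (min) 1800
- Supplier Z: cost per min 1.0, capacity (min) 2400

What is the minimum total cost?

4840

Fill from the cheapest source first.
Supplier H (0.8): use full 1100 — 3700 min to go.
Take 2400 from Supplier Z at 1.0 — need 1300 more.
Supplier 1 (1.2): take the remaining 1300 — done.
Cost = 1100×0.8 + 2400×1.0 + 1300×1.2 = 4840.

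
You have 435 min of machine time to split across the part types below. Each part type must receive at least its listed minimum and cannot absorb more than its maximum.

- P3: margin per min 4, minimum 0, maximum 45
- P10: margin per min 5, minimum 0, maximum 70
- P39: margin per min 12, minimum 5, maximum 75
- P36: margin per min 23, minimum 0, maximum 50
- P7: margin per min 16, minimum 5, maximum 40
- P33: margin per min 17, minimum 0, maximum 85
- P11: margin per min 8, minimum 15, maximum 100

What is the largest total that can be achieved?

5345

Meeting every minimum uses 0+0+5+0+5+0+15 = 25 min, leaving 410.
Highest margin per min first: P36 23 > P33 17 > P7 16 > P39 12 > P11 8 > P10 5 > P3 4.
P36 takes 50 more to reach its cap of 50 ; 360 left.
P33: +85 to 85 (cap) ; 275 left.
Give P7 35 more to hit its cap of 40 ; 240 left.
P39 takes 70 more to reach its cap of 75 ; 170 left.
P11 takes 85 more to reach its cap of 100 ; 85 left.
P10: +70 to 70 (cap) ; 15 left.
Only 15 left; P3 takes them to reach 15.
Total = 4×15 + 5×70 + 12×75 + 23×50 + 16×40 + 17×85 + 8×100 = 5345.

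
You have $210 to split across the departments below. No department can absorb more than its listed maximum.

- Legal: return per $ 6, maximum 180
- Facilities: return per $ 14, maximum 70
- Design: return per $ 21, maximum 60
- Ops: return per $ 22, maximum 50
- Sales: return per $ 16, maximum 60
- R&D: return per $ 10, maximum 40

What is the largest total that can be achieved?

3880

Highest return per $ first: Ops 22 > Design 21 > Sales 16 > Facilities 14 > R&D 10 > Legal 6.
Give Ops 50 to hit its cap of 50 ; 160 left.
Design takes 60 to reach its cap of 60 ; 100 left.
Give Sales 60 to hit its cap of 60 ; 40 left.
Only 40 left; Facilities takes them to reach 40.
Total = 14×40 + 21×60 + 22×50 + 16×60 = 3880.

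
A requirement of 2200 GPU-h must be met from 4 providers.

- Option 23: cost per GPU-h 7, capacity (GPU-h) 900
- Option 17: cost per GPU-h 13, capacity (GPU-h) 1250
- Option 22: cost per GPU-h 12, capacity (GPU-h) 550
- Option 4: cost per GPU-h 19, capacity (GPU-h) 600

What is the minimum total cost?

22650

Use providers in increasing cost order.
Take 900 from Option 23 at 7 ; need 1300 more.
Option 22 (12): use full 550 ; 750 GPU-h to go.
Take 750 from Option 17 at 13 to finish.
Option 4: unused.
Cost = 900×7 + 550×12 + 750×13 = 22650.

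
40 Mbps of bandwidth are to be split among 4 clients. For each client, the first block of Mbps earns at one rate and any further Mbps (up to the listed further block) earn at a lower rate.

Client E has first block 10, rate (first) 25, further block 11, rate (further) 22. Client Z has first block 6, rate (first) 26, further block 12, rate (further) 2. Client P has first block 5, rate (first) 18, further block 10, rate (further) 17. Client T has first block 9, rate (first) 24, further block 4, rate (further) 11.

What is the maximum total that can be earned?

Treat each block as its own option and order by rate: Client Z/first 26 > Client E/first 25 > Client T/first 24 > Client E/second 22 > Client P/first 18 > Client P/second 17 > Client T/second 11 > Client Z/second 2.
Client Z/first (26): +6 → 34 left.
Client E/first (25): +10 → 24 left.
Client T first at 24: fill all 9 → 15 left.
Fill Client E second block (11 at 22) → 4 left.
Client P first at 18: only 4 left, fill 4.
Total = 26×6 + 25×10 + 24×9 + 22×11 + 18×4 = 936.

936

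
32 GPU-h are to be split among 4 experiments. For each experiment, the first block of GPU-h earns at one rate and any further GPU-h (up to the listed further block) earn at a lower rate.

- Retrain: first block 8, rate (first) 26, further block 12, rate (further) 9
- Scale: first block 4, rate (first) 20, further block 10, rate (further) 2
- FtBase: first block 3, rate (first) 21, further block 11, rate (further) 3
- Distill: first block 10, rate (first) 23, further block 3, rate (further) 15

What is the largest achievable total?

Treat each block as its own option and order by rate: Retrain/T1 26 > Distill/T1 23 > FtBase/T1 21 > Scale/T1 20 > Distill/T2 15 > Retrain/T2 9 > FtBase/T2 3 > Scale/T2 2.
Fill Retrain T1 block (8 at 26) ; 24 left.
Fill Distill T1 block (10 at 23) ; 14 left.
FtBase/T1 (21): +3 ; 11 left.
Scale/T1 (20): +4 ; 7 left.
Fill Distill T2 block (3 at 15) ; 4 left.
Retrain T2 at 9: only 4 left, fill 4.
Total = 26×8 + 23×10 + 21×3 + 20×4 + 15×3 + 9×4 = 662.

662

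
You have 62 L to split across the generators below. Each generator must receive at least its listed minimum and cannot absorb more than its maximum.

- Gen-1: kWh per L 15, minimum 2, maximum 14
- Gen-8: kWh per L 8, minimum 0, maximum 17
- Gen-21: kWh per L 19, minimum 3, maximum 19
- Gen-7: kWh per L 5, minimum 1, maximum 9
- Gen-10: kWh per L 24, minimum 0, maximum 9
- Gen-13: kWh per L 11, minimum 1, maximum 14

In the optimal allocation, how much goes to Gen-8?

Meeting every minimum uses 2+0+3+1+0+1 = 7 L, leaving 55.
Highest kWh per L first: Gen-10 24 > Gen-21 19 > Gen-1 15 > Gen-13 11 > Gen-8 8 > Gen-7 5.
Give Gen-10 9 more to hit its cap of 9 — 46 left.
Gen-21: +16 to 19 (cap) — 30 left.
Gen-1: +12 to 14 (cap) — 18 left.
Give Gen-13 13 more to hit its cap of 14 — 5 left.
Only 5 left; Gen-8 takes them to reach 5.

5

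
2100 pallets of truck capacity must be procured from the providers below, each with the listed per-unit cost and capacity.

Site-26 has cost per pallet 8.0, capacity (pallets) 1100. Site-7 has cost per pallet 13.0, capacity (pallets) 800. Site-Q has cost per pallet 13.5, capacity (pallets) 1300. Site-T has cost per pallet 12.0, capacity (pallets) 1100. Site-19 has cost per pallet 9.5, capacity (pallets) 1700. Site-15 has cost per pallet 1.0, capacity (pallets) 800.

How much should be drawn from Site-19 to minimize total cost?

200

Cheapest first:
Take 800 from Site-15 at 1.0 ; need 1300 more.
Site-26 at 8.0: take all 1100 pallets ; 200 still needed.
Site-19 (9.5): take the remaining 200 ; done.
Site-T, Site-7, Site-Q: unused.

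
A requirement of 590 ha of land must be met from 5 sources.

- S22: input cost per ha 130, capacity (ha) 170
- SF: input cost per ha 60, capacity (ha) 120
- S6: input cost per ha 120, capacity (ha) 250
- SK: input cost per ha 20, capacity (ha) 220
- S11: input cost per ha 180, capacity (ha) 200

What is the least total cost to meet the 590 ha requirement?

Fill from the cheapest source first.
SK (20): use full 220 ; 370 ha to go.
SF (60): use full 120 ; 250 ha to go.
Take 250 from S6 at 120 ; need 0 more.
S22, S11: unused.
Cost = 220×20 + 120×60 + 250×120 = 41600.

41600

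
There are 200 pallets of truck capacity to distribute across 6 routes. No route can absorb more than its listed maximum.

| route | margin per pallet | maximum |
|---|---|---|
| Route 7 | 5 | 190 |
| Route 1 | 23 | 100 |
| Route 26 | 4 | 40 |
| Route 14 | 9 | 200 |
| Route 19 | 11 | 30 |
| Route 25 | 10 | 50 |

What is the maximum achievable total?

3310

Rank by margin per pallet: Route 1 23 > Route 19 11 > Route 25 10 > Route 14 9 > Route 7 5 > Route 26 4.
Route 1: +100 to 100 (cap) → 100 left.
Route 19 takes 30 to reach its cap of 30 → 70 left.
Route 25: +50 to 50 (cap) → 20 left.
Route 14: +20 (room for 200) → 20. Pool exhausted.
Total = 23×100 + 9×20 + 11×30 + 10×50 = 3310.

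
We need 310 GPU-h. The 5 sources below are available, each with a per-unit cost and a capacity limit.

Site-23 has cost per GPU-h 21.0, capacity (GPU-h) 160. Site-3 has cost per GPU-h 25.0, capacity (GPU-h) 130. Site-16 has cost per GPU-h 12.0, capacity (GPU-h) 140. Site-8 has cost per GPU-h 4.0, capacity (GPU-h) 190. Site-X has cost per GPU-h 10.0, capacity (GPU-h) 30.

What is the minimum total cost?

Use sources in increasing cost order.
Site-8 (4.0): use full 190 — 120 GPU-h to go.
Site-X (10.0): use full 30 — 90 GPU-h to go.
Site-16 (12.0): take the remaining 90 — done.
Site-23, Site-3: unused.
Cost = 190×4.0 + 30×10.0 + 90×12.0 = 2140.

2140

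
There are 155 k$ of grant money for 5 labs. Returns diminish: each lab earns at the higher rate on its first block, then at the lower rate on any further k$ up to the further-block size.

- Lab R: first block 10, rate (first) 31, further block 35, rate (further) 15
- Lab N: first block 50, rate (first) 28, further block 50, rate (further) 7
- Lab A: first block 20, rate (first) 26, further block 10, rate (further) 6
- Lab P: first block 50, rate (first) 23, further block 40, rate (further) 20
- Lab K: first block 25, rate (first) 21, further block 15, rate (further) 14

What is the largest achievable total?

3905

Treat each block as its own option and order by rate: Lab R/tier1 31 > Lab N/tier1 28 > Lab A/tier1 26 > Lab P/tier1 23 > Lab K/tier1 21 > Lab P/tier2 20 > Lab R/tier2 15 > Lab K/tier2 14 > Lab N/tier2 7 > Lab A/tier2 6.
Fill Lab R tier1 block (10 at 31) ; 145 left.
Lab N/tier1 (28): +50 ; 95 left.
Fill Lab A tier1 block (20 at 26) ; 75 left.
Fill Lab P tier1 block (50 at 23) ; 25 left.
Lab K/tier1 (21): +25 ; 0 left.
Total = 31×10 + 28×50 + 26×20 + 23×50 + 21×25 = 3905.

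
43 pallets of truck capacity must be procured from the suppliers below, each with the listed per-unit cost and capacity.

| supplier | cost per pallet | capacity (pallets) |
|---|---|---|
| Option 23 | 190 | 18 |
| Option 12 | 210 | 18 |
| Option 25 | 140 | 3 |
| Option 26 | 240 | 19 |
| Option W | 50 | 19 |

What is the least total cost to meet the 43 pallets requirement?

5420

Use suppliers in increasing cost order.
Take 19 from Option W at 50 ; need 24 more.
Option 25 at 140: take all 3 pallets ; 21 still needed.
Option 23 at 190: take all 18 pallets ; 3 still needed.
Take 3 from Option 12 at 210 to finish.
Option 26: unused.
Cost = 19×50 + 3×140 + 18×190 + 3×210 = 5420.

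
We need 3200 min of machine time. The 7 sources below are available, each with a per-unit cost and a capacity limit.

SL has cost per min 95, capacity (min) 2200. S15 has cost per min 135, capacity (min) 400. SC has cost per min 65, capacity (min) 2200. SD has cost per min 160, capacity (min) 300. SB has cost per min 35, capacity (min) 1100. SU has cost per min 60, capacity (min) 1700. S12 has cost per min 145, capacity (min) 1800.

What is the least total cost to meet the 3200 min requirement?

Cheapest first:
Take 1100 from SB at 35 ; need 2100 more.
Take 1700 from SU at 60 ; need 400 more.
Take 400 from SC at 65 to finish.
SL, S15, S12, SD: unused.
Cost = 1100×35 + 1700×60 + 400×65 = 166500.

166500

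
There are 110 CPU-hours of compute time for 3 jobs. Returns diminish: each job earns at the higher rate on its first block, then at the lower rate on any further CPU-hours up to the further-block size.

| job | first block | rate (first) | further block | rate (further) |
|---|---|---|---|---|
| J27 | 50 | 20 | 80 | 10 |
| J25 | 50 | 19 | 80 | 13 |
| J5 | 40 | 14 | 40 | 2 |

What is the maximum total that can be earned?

Treat each block as its own option and order by rate: J27/T1 20 > J25/T1 19 > J5/T1 14 > J25/T2 13 > J27/T2 10 > J5/T2 2.
J27 T1 at 20: fill all 50 → 60 left.
Fill J25 T1 block (50 at 19) → 10 left.
10 remain; put them into J5 T1 at 14.
Total = 20×50 + 19×50 + 14×10 = 2090.

2090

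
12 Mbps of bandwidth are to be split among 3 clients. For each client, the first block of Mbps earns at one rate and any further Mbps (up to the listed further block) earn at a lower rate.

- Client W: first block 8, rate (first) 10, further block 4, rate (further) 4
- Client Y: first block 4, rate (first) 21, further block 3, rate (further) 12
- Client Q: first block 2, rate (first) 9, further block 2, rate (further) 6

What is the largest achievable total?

Rank every tier by rate: Client Y/T1 21 > Client Y/T2 12 > Client W/T1 10 > Client Q/T1 9 > Client Q/T2 6 > Client W/T2 4.
Client Y T1 at 21: fill all 4 → 8 left.
Fill Client Y T2 block (3 at 12) → 5 left.
5 remain; put them into Client W T1 at 10.
Total = 21×4 + 12×3 + 10×5 = 170.

170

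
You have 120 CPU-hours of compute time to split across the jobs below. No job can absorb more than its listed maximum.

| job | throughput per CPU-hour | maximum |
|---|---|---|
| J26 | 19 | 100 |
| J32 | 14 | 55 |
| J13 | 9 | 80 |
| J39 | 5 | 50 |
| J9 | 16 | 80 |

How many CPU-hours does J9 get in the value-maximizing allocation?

Rank by throughput per CPU-hour: J26 19 > J9 16 > J32 14 > J13 9 > J39 5.
J26 takes 100 to reach its cap of 100 — 20 left.
J9 has room for 80 but only 20 remain, so it gets 20.

20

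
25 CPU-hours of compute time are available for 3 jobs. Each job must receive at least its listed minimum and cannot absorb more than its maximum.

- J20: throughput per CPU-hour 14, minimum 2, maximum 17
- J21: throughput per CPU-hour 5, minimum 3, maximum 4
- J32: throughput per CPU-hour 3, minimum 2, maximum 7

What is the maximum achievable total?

Meeting every minimum uses 2+3+2 = 7 CPU-hours, leaving 18.
Order the jobs by throughput per CPU-hour: J20 14 > J21 5 > J32 3.
J20: +15 to 17 (cap) ; 3 left.
J21 takes 1 more to reach its cap of 4 ; 2 left.
J32 has room for 5 more but only 2 remain, so it gets 4.
Total = 14×17 + 5×4 + 3×4 = 270.

270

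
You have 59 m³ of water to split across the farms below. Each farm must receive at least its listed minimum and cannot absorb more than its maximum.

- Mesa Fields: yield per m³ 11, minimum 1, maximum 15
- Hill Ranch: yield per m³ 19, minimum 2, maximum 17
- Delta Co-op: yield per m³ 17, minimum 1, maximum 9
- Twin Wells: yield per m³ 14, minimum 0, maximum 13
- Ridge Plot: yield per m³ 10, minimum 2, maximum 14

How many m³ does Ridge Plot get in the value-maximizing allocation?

Meeting every minimum uses 1+2+1+0+2 = 6 m³, leaving 53.
Order the farms by yield per m³: Hill Ranch 19 > Delta Co-op 17 > Twin Wells 14 > Mesa Fields 11 > Ridge Plot 10.
Hill Ranch takes 15 more to reach its cap of 17 — 38 left.
Delta Co-op: +8 to 9 (cap) — 30 left.
Twin Wells: +13 to 13 (cap) — 17 left.
Give Mesa Fields 14 more to hit its cap of 15 — 3 left.
Only 3 left; Ridge Plot takes them to reach 5.

5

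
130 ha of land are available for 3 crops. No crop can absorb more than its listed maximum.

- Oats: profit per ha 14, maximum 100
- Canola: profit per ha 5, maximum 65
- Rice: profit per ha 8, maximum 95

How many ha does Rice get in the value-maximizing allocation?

Highest profit per ha first: Oats 14 > Rice 8 > Canola 5.
Oats takes 100 to reach its cap of 100 — 30 left.
Rice: +30 (room for 95) → 30. Pool exhausted.

30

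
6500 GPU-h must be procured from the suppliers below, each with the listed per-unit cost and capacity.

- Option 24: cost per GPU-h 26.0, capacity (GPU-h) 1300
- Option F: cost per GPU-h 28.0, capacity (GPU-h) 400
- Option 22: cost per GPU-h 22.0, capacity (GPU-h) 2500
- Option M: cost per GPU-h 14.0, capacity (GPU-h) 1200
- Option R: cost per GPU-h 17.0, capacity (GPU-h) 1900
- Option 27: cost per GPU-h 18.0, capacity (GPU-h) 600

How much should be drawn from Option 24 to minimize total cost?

300

Cheapest first:
Option M at 14.0: take all 1200 GPU-h ; 5300 still needed.
Take 1900 from Option R at 17.0 ; need 3400 more.
Option 27 at 18.0: take all 600 GPU-h ; 2800 still needed.
Option 22 (22.0): use full 2500 ; 300 GPU-h to go.
Option 24 (26.0): take the remaining 300 ; done.
Option F: unused.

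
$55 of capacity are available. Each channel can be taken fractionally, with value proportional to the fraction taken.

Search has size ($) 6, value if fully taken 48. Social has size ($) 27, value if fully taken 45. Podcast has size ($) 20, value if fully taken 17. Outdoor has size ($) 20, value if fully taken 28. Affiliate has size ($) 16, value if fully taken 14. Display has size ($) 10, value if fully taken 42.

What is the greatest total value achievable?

Rank by value-to-size ratio: Search 48/6≈8, Display 42/10≈4.2, Social 45/27≈1.67, Outdoor 28/20≈1.4, Affiliate 14/16≈0.875, Podcast 17/20≈0.85.
All 6 $ of Search fit (value 48) ; 49 remain.
All 10 $ of Display fit (value 42) ; 39 remain.
All 27 $ of Social fit (value 45) ; 12 remain.
12 $ left: a 12/20 share of Outdoor gives 28×12/20 = 16.8.
Total value = 151.8.

151.8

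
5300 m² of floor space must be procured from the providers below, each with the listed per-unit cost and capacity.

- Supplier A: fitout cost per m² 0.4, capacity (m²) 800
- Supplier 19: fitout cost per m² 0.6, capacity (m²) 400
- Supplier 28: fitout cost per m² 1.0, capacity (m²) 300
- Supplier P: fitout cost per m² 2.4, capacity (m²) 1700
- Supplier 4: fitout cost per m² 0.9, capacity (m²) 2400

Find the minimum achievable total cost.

Cheapest first:
Supplier A (0.4): use full 800 → 4500 m² to go.
Take 400 from Supplier 19 at 0.6 → need 4100 more.
Supplier 4 (0.9): use full 2400 → 1700 m² to go.
Take 300 from Supplier 28 at 1.0 → need 1400 more.
Supplier P at 2.4: take 1400 of its 1700 → requirement met.
Cost = 800×0.4 + 400×0.6 + 2400×0.9 + 300×1.0 + 1400×2.4 = 6380.

6380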